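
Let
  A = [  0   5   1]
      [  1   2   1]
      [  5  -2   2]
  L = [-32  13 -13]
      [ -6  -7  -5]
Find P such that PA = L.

P = [[1, -2, -6], [1, -6, 0]]

Since A sits to the right of P, P = LA⁻¹.
det A = 3, so A⁻¹ = [[2, -4, 1], [1, -5/3, 1/3], [-4, 25/3, -5/3]].
P = LA⁻¹ = [[-32, 13, -13], [-6, -7, -5]] · [[2, -4, 1], [1, -5/3, 1/3], [-4, 25/3, -5/3]] = [[1, -2, -6], [1, -6, 0]].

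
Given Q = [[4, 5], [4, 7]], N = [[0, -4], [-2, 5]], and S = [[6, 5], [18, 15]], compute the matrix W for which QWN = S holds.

W = [[5, 3], [-5, -3]]

Left-multiply by Q⁻¹ and right-multiply by N⁻¹: W = Q⁻¹SN⁻¹.
det Q = 8; the adjugate gives Q⁻¹ = [[7/8, -5/8], [-1/2, 1/2]].
det N = -8; the adjugate gives N⁻¹ = [[-5/8, -1/2], [-1/4, 0]].
Q⁻¹S = [[-6, -5], [6, 5]].
W = (Q⁻¹S)N⁻¹ = [[5, 3], [-5, -3]].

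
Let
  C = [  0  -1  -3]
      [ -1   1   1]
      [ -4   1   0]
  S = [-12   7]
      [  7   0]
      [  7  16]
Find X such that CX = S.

X = [[-1, -5], [3, -4], [3, -1]]

C is on the left of X, so left-multiply by C⁻¹: X = C⁻¹S.
det C = -5, so C⁻¹ = [[1/5, 3/5, -2/5], [4/5, 12/5, -3/5], [-3/5, -4/5, 1/5]].
X = C⁻¹S = [[1/5, 3/5, -2/5], [4/5, 12/5, -3/5], [-3/5, -4/5, 1/5]] · [[-12, 7], [7, 0], [7, 16]] = [[-1, -5], [3, -4], [3, -1]].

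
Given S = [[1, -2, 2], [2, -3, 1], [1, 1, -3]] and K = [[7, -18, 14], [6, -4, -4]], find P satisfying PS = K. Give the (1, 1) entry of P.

Since S sits to the right of P, P = KS⁻¹.
det S = 4, so S⁻¹ = [[2, -1, 1], [7/4, -5/4, 3/4], [5/4, -3/4, 1/4]].
P = KS⁻¹ = [[7, -18, 14], [6, -4, -4]] · [[2, -1, 1], [7/4, -5/4, 3/4], [5/4, -3/4, 1/4]] = [[0, 5, -3], [0, 2, 2]].

0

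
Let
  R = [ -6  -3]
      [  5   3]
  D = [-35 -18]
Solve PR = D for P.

P = [[5, -1]]

Right-multiplying both sides by R⁻¹ gives P = DR⁻¹.
R has determinant -3; R⁻¹ = [[-1, -1], [5/3, 2]].
P = DR⁻¹ = [[-35, -18]] · [[-1, -1], [5/3, 2]] = [[5, -1]].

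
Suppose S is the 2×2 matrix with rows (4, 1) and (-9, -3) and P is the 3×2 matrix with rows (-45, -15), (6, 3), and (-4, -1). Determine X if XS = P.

X = [[0, 5], [-3, -2], [-1, 0]]

S is on the right of X, so right-multiply by S⁻¹: X = PS⁻¹.
det S = -3, so S⁻¹ = [[1, 1/3], [-3, -4/3]].
X = PS⁻¹ = [[-45, -15], [6, 3], [-4, -1]] · [[1, 1/3], [-3, -4/3]] = [[0, 5], [-3, -2], [-1, 0]].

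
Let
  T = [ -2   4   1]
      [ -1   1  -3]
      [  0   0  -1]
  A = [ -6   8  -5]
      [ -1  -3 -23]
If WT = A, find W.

T is on the right of W, so right-multiply by T⁻¹: W = AT⁻¹.
det T = -2, so T⁻¹ = [[1/2, -2, 13/2], [1/2, -1, 7/2], [0, 0, -1]].
W = AT⁻¹ = [[-6, 8, -5], [-1, -3, -23]] · [[1/2, -2, 13/2], [1/2, -1, 7/2], [0, 0, -1]] = [[1, 4, -6], [-2, 5, 6]].

W = [[1, 4, -6], [-2, 5, 6]]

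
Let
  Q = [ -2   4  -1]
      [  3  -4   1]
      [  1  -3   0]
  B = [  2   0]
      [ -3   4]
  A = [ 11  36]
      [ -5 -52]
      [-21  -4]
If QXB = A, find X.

X = [[-3, -4], [3, -1], [-1, -5]]

Isolating X: multiply by Q⁻¹ from the left and B⁻¹ from the right, so X = Q⁻¹AB⁻¹.
det Q = 3; the adjugate gives Q⁻¹ = [[1, 1, 0], [1/3, 1/3, -1/3], [-5/3, -2/3, -4/3]].
det B = 8, so B⁻¹ = [[1/2, 0], [3/8, 1/4]].
Q⁻¹A = [[6, -16], [9, -4], [13, -20]].
X = (Q⁻¹A)B⁻¹ = [[-3, -4], [3, -1], [-1, -5]].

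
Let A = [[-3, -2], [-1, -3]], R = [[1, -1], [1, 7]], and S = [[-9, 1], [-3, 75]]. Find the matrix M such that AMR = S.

Isolating M: multiply by A⁻¹ from the left and R⁻¹ from the right, so M = A⁻¹SR⁻¹.
det A = 7; the adjugate gives A⁻¹ = [[-3/7, 2/7], [1/7, -3/7]].
R has determinant 8; R⁻¹ = [[7/8, 1/8], [-1/8, 1/8]].
A⁻¹S = [[3, 21], [0, -32]].
M = (A⁻¹S)R⁻¹ = [[0, 3], [4, -4]].

M = [[0, 3], [4, -4]]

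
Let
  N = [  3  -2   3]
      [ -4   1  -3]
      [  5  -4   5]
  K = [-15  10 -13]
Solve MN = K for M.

M = [[6, 2, -5]]

Since N sits to the right of M, M = KN⁻¹.
det N = 2; the adjugate gives N⁻¹ = [[-7/2, -1, 3/2], [5/2, 0, -3/2], [11/2, 1, -5/2]].
M = KN⁻¹ = [[-15, 10, -13]] · [[-7/2, -1, 3/2], [5/2, 0, -3/2], [11/2, 1, -5/2]] = [[6, 2, -5]].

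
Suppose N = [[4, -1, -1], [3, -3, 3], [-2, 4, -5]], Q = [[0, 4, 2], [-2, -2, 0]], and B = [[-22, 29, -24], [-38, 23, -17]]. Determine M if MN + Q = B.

M = [[-1, -4, 3], [-5, -4, 2]]

MN = B − Q = [[-22, 25, -26], [-36, 25, -17]].
Right-multiplying both sides by N⁻¹ gives M = (B − Q)N⁻¹.
N has determinant -3; N⁻¹ = [[-1, 3, 2], [-3, 22/3, 5], [-2, 14/3, 3]].
M = (B − Q)N⁻¹ = [[-1, -4, 3], [-5, -4, 2]].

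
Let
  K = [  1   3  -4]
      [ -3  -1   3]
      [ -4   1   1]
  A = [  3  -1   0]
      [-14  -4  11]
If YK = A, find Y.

K is on the right of Y, so right-multiply by K⁻¹: Y = AK⁻¹.
K has determinant -3; K⁻¹ = [[4/3, 7/3, -5/3], [3, 5, -3], [7/3, 13/3, -8/3]].
Y = AK⁻¹ = [[3, -1, 0], [-14, -4, 11]] · [[4/3, 7/3, -5/3], [3, 5, -3], [7/3, 13/3, -8/3]] = [[1, 2, -2], [-5, -5, 6]].

Y = [[1, 2, -2], [-5, -5, 6]]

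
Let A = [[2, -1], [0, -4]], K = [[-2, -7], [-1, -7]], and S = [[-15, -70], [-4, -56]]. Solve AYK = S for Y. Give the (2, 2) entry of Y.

-3

Left-multiply by A⁻¹ and right-multiply by K⁻¹: Y = A⁻¹SK⁻¹.
det A = -8; the adjugate gives A⁻¹ = [[1/2, -1/8], [0, -1/4]].
det K = 7; the adjugate gives K⁻¹ = [[-1, 1], [1/7, -2/7]].
A⁻¹S = [[-7, -28], [1, 14]].
Y = (A⁻¹S)K⁻¹ = [[3, 1], [1, -3]].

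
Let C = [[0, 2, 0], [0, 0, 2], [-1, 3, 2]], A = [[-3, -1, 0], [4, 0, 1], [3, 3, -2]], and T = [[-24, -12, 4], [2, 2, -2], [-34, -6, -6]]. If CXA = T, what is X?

X = [[-5, 0, -5], [3, 0, -1], [2, 1, 1]]

X = C⁻¹TA⁻¹ (apply C⁻¹ on the left and A⁻¹ on the right).
det C = -4; the adjugate gives C⁻¹ = [[3/2, 1, -1], [1/2, 0, 0], [0, 1/2, 0]].
det A = -2, so A⁻¹ = [[3/2, 1, 1/2], [-11/2, -3, -3/2], [-6, -3, -2]].
C⁻¹T = [[0, -10, 10], [-12, -6, 2], [1, 1, -1]].
X = (C⁻¹T)A⁻¹ = [[-5, 0, -5], [3, 0, -1], [2, 1, 1]].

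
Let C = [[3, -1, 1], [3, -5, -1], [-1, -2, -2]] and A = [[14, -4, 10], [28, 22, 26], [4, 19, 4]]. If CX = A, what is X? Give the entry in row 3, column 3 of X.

4

C is on the left of X, so left-multiply by C⁻¹: X = C⁻¹A.
det C = 6, so C⁻¹ = [[4/3, -2/3, 1], [7/6, -5/6, 1], [-11/6, 7/6, -2]].
X = C⁻¹A = [[4/3, -2/3, 1], [7/6, -5/6, 1], [-11/6, 7/6, -2]] · [[14, -4, 10], [28, 22, 26], [4, 19, 4]] = [[4, -1, 0], [-3, -4, -6], [-1, -5, 4]].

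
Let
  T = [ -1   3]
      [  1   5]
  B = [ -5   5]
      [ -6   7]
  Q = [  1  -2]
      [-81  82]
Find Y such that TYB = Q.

Isolating Y: multiply by T⁻¹ from the left and B⁻¹ from the right, so Y = T⁻¹QB⁻¹.
det T = -8; the adjugate gives T⁻¹ = [[-5/8, 3/8], [1/8, 1/8]].
det B = -5; the adjugate gives B⁻¹ = [[-7/5, 1], [-6/5, 1]].
T⁻¹Q = [[-31, 32], [-10, 10]].
Y = (T⁻¹Q)B⁻¹ = [[5, 1], [2, 0]].

Y = [[5, 1], [2, 0]]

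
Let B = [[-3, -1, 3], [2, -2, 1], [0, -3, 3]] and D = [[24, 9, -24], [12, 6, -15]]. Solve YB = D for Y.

Right-multiplying both sides by B⁻¹ gives Y = DB⁻¹.
det B = -3, so B⁻¹ = [[1, 2, -5/3], [2, 3, -3], [2, 3, -8/3]].
Y = DB⁻¹ = [[24, 9, -24], [12, 6, -15]] · [[1, 2, -5/3], [2, 3, -3], [2, 3, -8/3]] = [[-6, 3, -3], [-6, -3, 2]].

Y = [[-6, 3, -3], [-6, -3, 2]]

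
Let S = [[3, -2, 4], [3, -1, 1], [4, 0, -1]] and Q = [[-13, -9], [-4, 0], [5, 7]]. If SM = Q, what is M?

Since S multiplies M on the left, M = S⁻¹Q.
S has determinant 5; S⁻¹ = [[1/5, -2/5, 2/5], [7/5, -19/5, 9/5], [4/5, -8/5, 3/5]].
M = S⁻¹Q = [[1/5, -2/5, 2/5], [7/5, -19/5, 9/5], [4/5, -8/5, 3/5]] · [[-13, -9], [-4, 0], [5, 7]] = [[1, 1], [6, 0], [-1, -3]].

M = [[1, 1], [6, 0], [-1, -3]]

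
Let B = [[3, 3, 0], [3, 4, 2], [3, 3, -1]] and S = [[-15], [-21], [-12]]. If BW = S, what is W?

W = [[-5], [0], [-3]]

B is on the left of W, so left-multiply by B⁻¹: W = B⁻¹S.
B has determinant -3; B⁻¹ = [[10/3, -1, -2], [-3, 1, 2], [1, 0, -1]].
W = B⁻¹S = [[10/3, -1, -2], [-3, 1, 2], [1, 0, -1]] · [[-15], [-21], [-12]] = [[-5], [0], [-3]].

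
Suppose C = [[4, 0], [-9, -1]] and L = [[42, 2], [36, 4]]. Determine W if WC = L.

Right-multiplying both sides by C⁻¹ gives W = LC⁻¹.
det C = -4; the adjugate gives C⁻¹ = [[1/4, 0], [-9/4, -1]].
W = LC⁻¹ = [[42, 2], [36, 4]] · [[1/4, 0], [-9/4, -1]] = [[6, -2], [0, -4]].

W = [[6, -2], [0, -4]]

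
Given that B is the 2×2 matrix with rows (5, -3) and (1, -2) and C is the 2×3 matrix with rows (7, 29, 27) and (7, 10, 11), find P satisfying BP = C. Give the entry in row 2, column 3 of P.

-4

Since B multiplies P on the left, P = B⁻¹C.
det B = -7, so B⁻¹ = [[2/7, -3/7], [1/7, -5/7]].
P = B⁻¹C = [[2/7, -3/7], [1/7, -5/7]] · [[7, 29, 27], [7, 10, 11]] = [[-1, 4, 3], [-4, -3, -4]].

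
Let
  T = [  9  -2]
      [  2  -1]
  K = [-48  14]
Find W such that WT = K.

W = [[-4, -6]]

Since T sits to the right of W, W = KT⁻¹.
det T = -5; the adjugate gives T⁻¹ = [[1/5, -2/5], [2/5, -9/5]].
W = KT⁻¹ = [[-48, 14]] · [[1/5, -2/5], [2/5, -9/5]] = [[-4, -6]].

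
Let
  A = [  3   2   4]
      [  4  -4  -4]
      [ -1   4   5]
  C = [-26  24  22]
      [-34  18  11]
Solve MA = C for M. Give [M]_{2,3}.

Right-multiplying both sides by A⁻¹ gives M = CA⁻¹.
det A = 4; the adjugate gives A⁻¹ = [[-1, 3/2, 2], [-4, 19/4, 7], [3, -7/2, -5]].
M = CA⁻¹ = [[-26, 24, 22], [-34, 18, 11]] · [[-1, 3/2, 2], [-4, 19/4, 7], [3, -7/2, -5]] = [[-4, -2, 6], [-5, -4, 3]].

3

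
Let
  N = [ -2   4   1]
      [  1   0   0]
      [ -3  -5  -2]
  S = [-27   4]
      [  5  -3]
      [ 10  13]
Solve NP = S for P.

Left-multiplying both sides by N⁻¹ gives P = N⁻¹S.
N has determinant 3; N⁻¹ = [[0, 1, 0], [2/3, 7/3, 1/3], [-5/3, -22/3, -4/3]].
P = N⁻¹S = [[0, 1, 0], [2/3, 7/3, 1/3], [-5/3, -22/3, -4/3]] · [[-27, 4], [5, -3], [10, 13]] = [[5, -3], [-3, 0], [-5, -2]].

P = [[5, -3], [-3, 0], [-5, -2]]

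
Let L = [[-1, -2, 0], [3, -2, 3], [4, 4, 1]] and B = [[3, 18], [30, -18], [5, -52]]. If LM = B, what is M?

M = [[3, -6], [-3, -6], [5, -4]]

L is on the left of M, so left-multiply by L⁻¹: M = L⁻¹B.
L has determinant -4; L⁻¹ = [[7/2, -1/2, 3/2], [-9/4, 1/4, -3/4], [-5, 1, -2]].
M = L⁻¹B = [[7/2, -1/2, 3/2], [-9/4, 1/4, -3/4], [-5, 1, -2]] · [[3, 18], [30, -18], [5, -52]] = [[3, -6], [-3, -6], [5, -4]].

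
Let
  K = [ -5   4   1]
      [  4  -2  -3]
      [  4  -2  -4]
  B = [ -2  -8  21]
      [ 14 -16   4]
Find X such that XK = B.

X = [[-6, -5, -3], [-6, -6, 2]]

K is on the right of X, so right-multiply by K⁻¹: X = BK⁻¹.
K has determinant 6; K⁻¹ = [[1/3, 7/3, -5/3], [2/3, 8/3, -11/6], [0, 1, -1]].
X = BK⁻¹ = [[-2, -8, 21], [14, -16, 4]] · [[1/3, 7/3, -5/3], [2/3, 8/3, -11/6], [0, 1, -1]] = [[-6, -5, -3], [-6, -6, 2]].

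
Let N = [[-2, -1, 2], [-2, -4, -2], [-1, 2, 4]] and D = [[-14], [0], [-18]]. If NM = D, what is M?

M = [[6], [-2], [-2]]

N is on the left of M, so left-multiply by N⁻¹: M = N⁻¹D.
N has determinant -2; N⁻¹ = [[6, -4, -5], [-5, 3, 4], [4, -5/2, -3]].
M = N⁻¹D = [[6, -4, -5], [-5, 3, 4], [4, -5/2, -3]] · [[-14], [0], [-18]] = [[6], [-2], [-2]].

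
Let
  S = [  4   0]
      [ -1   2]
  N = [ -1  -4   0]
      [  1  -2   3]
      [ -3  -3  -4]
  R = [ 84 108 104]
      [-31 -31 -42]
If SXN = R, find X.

X = S⁻¹RN⁻¹ (apply S⁻¹ on the left and N⁻¹ on the right).
det S = 8; the adjugate gives S⁻¹ = [[1/4, 0], [1/8, 1/2]].
N has determinant 3; N⁻¹ = [[17/3, -16/3, -4], [-5/3, 4/3, 1], [-3, 3, 2]].
S⁻¹R = [[21, 27, 26], [-5, -2, -8]].
X = (S⁻¹R)N⁻¹ = [[-4, 2, -5], [-1, 0, 2]].

X = [[-4, 2, -5], [-1, 0, 2]]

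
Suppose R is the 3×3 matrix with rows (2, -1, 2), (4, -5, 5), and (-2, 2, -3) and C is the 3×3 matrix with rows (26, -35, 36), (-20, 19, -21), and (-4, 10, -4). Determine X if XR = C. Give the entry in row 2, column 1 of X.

R is on the right of X, so right-multiply by R⁻¹: X = CR⁻¹.
R has determinant 4; R⁻¹ = [[5/4, 1/4, 5/4], [1/2, -1/2, -1/2], [-1/2, -1/2, -3/2]].
X = CR⁻¹ = [[26, -35, 36], [-20, 19, -21], [-4, 10, -4]] · [[5/4, 1/4, 5/4], [1/2, -1/2, -1/2], [-1/2, -1/2, -3/2]] = [[-3, 6, -4], [-5, -4, -3], [2, -4, -4]].

-5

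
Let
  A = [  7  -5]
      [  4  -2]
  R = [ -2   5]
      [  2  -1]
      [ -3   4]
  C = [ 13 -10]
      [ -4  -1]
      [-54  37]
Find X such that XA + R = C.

X = [[5, -5], [2, -5], [-5, -4]]

XA = C − R = [[15, -15], [-6, 0], [-51, 33]].
Since A sits to the right of X, X = (C − R)A⁻¹.
det A = 6, so A⁻¹ = [[-1/3, 5/6], [-2/3, 7/6]].
X = (C − R)A⁻¹ = [[5, -5], [2, -5], [-5, -4]].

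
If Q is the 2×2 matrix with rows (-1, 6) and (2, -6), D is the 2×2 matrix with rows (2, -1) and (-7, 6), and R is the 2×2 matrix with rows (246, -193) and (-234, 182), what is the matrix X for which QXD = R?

Isolating X: multiply by Q⁻¹ from the left and D⁻¹ from the right, so X = Q⁻¹RD⁻¹.
det Q = -6, so Q⁻¹ = [[1, 1], [1/3, 1/6]].
det D = 5, so D⁻¹ = [[6/5, 1/5], [7/5, 2/5]].
Q⁻¹R = [[12, -11], [43, -34]].
X = (Q⁻¹R)D⁻¹ = [[-1, -2], [4, -5]].

X = [[-1, -2], [4, -5]]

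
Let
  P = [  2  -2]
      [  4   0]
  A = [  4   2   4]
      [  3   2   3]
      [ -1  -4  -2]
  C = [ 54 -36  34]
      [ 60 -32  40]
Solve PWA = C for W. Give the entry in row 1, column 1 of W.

Isolating W: multiply by P⁻¹ from the left and A⁻¹ from the right, so W = P⁻¹CA⁻¹.
det P = 8; the adjugate gives P⁻¹ = [[0, 1/4], [-1/2, 1/4]].
det A = -2, so A⁻¹ = [[-4, 6, 1], [-3/2, 2, 0], [5, -7, -1]].
P⁻¹C = [[15, -8, 10], [-12, 10, -7]].
W = (P⁻¹C)A⁻¹ = [[2, 4, 5], [-2, -3, -5]].

2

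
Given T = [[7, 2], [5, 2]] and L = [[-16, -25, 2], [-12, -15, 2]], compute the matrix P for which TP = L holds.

Left-multiplying both sides by T⁻¹ gives P = T⁻¹L.
det T = 4, so T⁻¹ = [[1/2, -1/2], [-5/4, 7/4]].
P = T⁻¹L = [[1/2, -1/2], [-5/4, 7/4]] · [[-16, -25, 2], [-12, -15, 2]] = [[-2, -5, 0], [-1, 5, 1]].

P = [[-2, -5, 0], [-1, 5, 1]]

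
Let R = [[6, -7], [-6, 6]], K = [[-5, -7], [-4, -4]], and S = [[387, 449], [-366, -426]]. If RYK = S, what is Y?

Y = [[-4, -5], [1, 4]]

Isolating Y: multiply by R⁻¹ from the left and K⁻¹ from the right, so Y = R⁻¹SK⁻¹.
R has determinant -6; R⁻¹ = [[-1, -7/6], [-1, -1]].
K has determinant -8; K⁻¹ = [[1/2, -7/8], [-1/2, 5/8]].
R⁻¹S = [[40, 48], [-21, -23]].
Y = (R⁻¹S)K⁻¹ = [[-4, -5], [1, 4]].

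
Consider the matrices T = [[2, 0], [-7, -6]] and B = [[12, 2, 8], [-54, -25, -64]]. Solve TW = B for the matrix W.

T is on the left of W, so left-multiply by T⁻¹: W = T⁻¹B.
det T = -12, so T⁻¹ = [[1/2, 0], [-7/12, -1/6]].
W = T⁻¹B = [[1/2, 0], [-7/12, -1/6]] · [[12, 2, 8], [-54, -25, -64]] = [[6, 1, 4], [2, 3, 6]].

W = [[6, 1, 4], [2, 3, 6]]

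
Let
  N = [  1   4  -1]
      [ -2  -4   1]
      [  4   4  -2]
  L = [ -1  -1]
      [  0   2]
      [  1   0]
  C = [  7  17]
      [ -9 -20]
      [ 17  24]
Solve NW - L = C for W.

NW = C + L = [[6, 16], [-9, -18], [18, 24]].
N is on the left of W, so left-multiply by N⁻¹: W = N⁻¹(C + L).
det N = -4; the adjugate gives N⁻¹ = [[-1, -1, 0], [0, -1/2, -1/4], [-2, -3, -1]].
W = N⁻¹(C + L) = [[3, 2], [0, 3], [-3, -2]].

W = [[3, 2], [0, 3], [-3, -2]]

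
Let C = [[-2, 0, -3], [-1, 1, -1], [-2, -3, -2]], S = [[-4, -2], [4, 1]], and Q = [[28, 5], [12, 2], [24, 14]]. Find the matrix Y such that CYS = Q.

Y = [[5, 3], [2, 2], [-4, -5]]

Isolating Y: multiply by C⁻¹ from the left and S⁻¹ from the right, so Y = C⁻¹QS⁻¹.
C has determinant -5; C⁻¹ = [[1, -9/5, -3/5], [0, 2/5, -1/5], [-1, 6/5, 2/5]].
S has determinant 4; S⁻¹ = [[1/4, 1/2], [-1, -1]].
C⁻¹Q = [[-8, -7], [0, -2], [-4, 3]].
Y = (C⁻¹Q)S⁻¹ = [[5, 3], [2, 2], [-4, -5]].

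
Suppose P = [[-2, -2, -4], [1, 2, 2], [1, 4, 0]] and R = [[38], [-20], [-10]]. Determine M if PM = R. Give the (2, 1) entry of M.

-1

Left-multiplying both sides by P⁻¹ gives M = P⁻¹R.
det P = 4, so P⁻¹ = [[-2, -4, 1], [1/2, 1, 0], [1/2, 3/2, -1/2]].
M = P⁻¹R = [[-2, -4, 1], [1/2, 1, 0], [1/2, 3/2, -1/2]] · [[38], [-20], [-10]] = [[-6], [-1], [-6]].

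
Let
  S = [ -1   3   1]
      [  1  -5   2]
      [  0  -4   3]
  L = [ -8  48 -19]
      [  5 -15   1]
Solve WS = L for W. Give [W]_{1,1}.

Since S sits to the right of W, W = LS⁻¹.
det S = -6, so S⁻¹ = [[7/6, 13/6, -11/6], [1/2, 1/2, -1/2], [2/3, 2/3, -1/3]].
W = LS⁻¹ = [[-8, 48, -19], [5, -15, 1]] · [[7/6, 13/6, -11/6], [1/2, 1/2, -1/2], [2/3, 2/3, -1/3]] = [[2, -6, -3], [-1, 4, -2]].

2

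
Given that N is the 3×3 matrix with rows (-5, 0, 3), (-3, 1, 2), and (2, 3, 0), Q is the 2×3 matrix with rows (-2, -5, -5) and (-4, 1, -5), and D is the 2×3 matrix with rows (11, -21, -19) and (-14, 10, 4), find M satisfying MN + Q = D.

MN = D − Q = [[13, -16, -14], [-10, 9, 9]].
Since N sits to the right of M, M = (D − Q)N⁻¹.
det N = -3, so N⁻¹ = [[2, -3, 1], [-4/3, 2, -1/3], [11/3, -5, 5/3]].
M = (D − Q)N⁻¹ = [[-4, -1, -5], [1, 3, 2]].

M = [[-4, -1, -5], [1, 3, 2]]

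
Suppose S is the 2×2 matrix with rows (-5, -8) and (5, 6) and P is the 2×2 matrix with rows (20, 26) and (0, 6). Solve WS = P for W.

W = [[-1, 3], [-3, -3]]

S is on the right of W, so right-multiply by S⁻¹: W = PS⁻¹.
S has determinant 10; S⁻¹ = [[3/5, 4/5], [-1/2, -1/2]].
W = PS⁻¹ = [[20, 26], [0, 6]] · [[3/5, 4/5], [-1/2, -1/2]] = [[-1, 3], [-3, -3]].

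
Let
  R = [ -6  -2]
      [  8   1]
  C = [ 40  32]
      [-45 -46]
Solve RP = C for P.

P = [[-5, -6], [-5, 2]]

Since R multiplies P on the left, P = R⁻¹C.
det R = 10; the adjugate gives R⁻¹ = [[1/10, 1/5], [-4/5, -3/5]].
P = R⁻¹C = [[1/10, 1/5], [-4/5, -3/5]] · [[40, 32], [-45, -46]] = [[-5, -6], [-5, 2]].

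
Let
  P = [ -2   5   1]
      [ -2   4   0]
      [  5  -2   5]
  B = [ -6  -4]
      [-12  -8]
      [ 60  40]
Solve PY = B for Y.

Y = [[6, 4], [0, 0], [6, 4]]

Since P multiplies Y on the left, Y = P⁻¹B.
det P = -6, so P⁻¹ = [[-10/3, 9/2, 2/3], [-5/3, 5/2, 1/3], [8/3, -7/2, -1/3]].
Y = P⁻¹B = [[-10/3, 9/2, 2/3], [-5/3, 5/2, 1/3], [8/3, -7/2, -1/3]] · [[-6, -4], [-12, -8], [60, 40]] = [[6, 4], [0, 0], [6, 4]].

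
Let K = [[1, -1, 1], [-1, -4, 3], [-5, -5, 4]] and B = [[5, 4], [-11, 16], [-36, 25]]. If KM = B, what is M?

K is on the left of M, so left-multiply by K⁻¹: M = K⁻¹B.
det K = -5; the adjugate gives K⁻¹ = [[1/5, 1/5, -1/5], [11/5, -9/5, 4/5], [3, -2, 1]].
M = K⁻¹B = [[1/5, 1/5, -1/5], [11/5, -9/5, 4/5], [3, -2, 1]] · [[5, 4], [-11, 16], [-36, 25]] = [[6, -1], [2, 0], [1, 5]].

M = [[6, -1], [2, 0], [1, 5]]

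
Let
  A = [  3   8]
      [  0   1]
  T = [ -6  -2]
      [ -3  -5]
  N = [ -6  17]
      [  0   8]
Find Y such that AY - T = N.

Y = [[4, -3], [-3, 3]]

AY = N + T = [[-12, 15], [-3, 3]].
Since A multiplies Y on the left, Y = A⁻¹(N + T).
A has determinant 3; A⁻¹ = [[1/3, -8/3], [0, 1]].
Y = A⁻¹(N + T) = [[4, -3], [-3, 3]].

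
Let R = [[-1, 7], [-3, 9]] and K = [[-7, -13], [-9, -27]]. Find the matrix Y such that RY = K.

R is on the left of Y, so left-multiply by R⁻¹: Y = R⁻¹K.
det R = 12, so R⁻¹ = [[3/4, -7/12], [1/4, -1/12]].
Y = R⁻¹K = [[3/4, -7/12], [1/4, -1/12]] · [[-7, -13], [-9, -27]] = [[0, 6], [-1, -1]].

Y = [[0, 6], [-1, -1]]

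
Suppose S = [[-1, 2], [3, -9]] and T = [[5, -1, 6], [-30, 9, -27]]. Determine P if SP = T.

P = [[5, -3, 0], [5, -2, 3]]

S is on the left of P, so left-multiply by S⁻¹: P = S⁻¹T.
det S = 3; the adjugate gives S⁻¹ = [[-3, -2/3], [-1, -1/3]].
P = S⁻¹T = [[-3, -2/3], [-1, -1/3]] · [[5, -1, 6], [-30, 9, -27]] = [[5, -3, 0], [5, -2, 3]].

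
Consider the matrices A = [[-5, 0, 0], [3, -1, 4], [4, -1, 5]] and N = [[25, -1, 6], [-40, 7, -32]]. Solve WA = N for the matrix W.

W = [[-4, -1, 2], [3, -3, -4]]

Right-multiplying both sides by A⁻¹ gives W = NA⁻¹.
A has determinant 5; A⁻¹ = [[-1/5, 0, 0], [1/5, -5, 4], [1/5, -1, 1]].
W = NA⁻¹ = [[25, -1, 6], [-40, 7, -32]] · [[-1/5, 0, 0], [1/5, -5, 4], [1/5, -1, 1]] = [[-4, -1, 2], [3, -3, -4]].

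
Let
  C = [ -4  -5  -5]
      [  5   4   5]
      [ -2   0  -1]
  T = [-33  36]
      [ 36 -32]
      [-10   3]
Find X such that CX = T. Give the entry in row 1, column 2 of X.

C is on the left of X, so left-multiply by C⁻¹: X = C⁻¹T.
C has determinant 1; C⁻¹ = [[-4, -5, -5], [-5, -6, -5], [8, 10, 9]].
X = C⁻¹T = [[-4, -5, -5], [-5, -6, -5], [8, 10, 9]] · [[-33, 36], [36, -32], [-10, 3]] = [[2, 1], [-1, -3], [6, -5]].

1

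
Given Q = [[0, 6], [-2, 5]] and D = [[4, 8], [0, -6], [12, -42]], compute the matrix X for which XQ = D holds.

X = [[3, -2], [-1, 0], [-2, -6]]

Right-multiplying both sides by Q⁻¹ gives X = DQ⁻¹.
det Q = 12, so Q⁻¹ = [[5/12, -1/2], [1/6, 0]].
X = DQ⁻¹ = [[4, 8], [0, -6], [12, -42]] · [[5/12, -1/2], [1/6, 0]] = [[3, -2], [-1, 0], [-2, -6]].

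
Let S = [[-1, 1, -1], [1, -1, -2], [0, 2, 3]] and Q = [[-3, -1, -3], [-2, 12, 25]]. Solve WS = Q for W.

W = [[1, -2, -2], [-2, -4, 5]]

Right-multiplying both sides by S⁻¹ gives W = QS⁻¹.
det S = -6, so S⁻¹ = [[-1/6, 5/6, 1/2], [1/2, 1/2, 1/2], [-1/3, -1/3, 0]].
W = QS⁻¹ = [[-3, -1, -3], [-2, 12, 25]] · [[-1/6, 5/6, 1/2], [1/2, 1/2, 1/2], [-1/3, -1/3, 0]] = [[1, -2, -2], [-2, -4, 5]].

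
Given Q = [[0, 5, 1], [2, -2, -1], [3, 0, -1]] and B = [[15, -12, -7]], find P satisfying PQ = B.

P = [[0, 6, 1]]

Since Q sits to the right of P, P = BQ⁻¹.
det Q = 1, so Q⁻¹ = [[2, 5, -3], [-1, -3, 2], [6, 15, -10]].
P = BQ⁻¹ = [[15, -12, -7]] · [[2, 5, -3], [-1, -3, 2], [6, 15, -10]] = [[0, 6, 1]].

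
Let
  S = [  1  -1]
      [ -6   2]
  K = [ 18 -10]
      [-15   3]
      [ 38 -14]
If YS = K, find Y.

Y = [[6, -2], [3, 3], [2, -6]]

S is on the right of Y, so right-multiply by S⁻¹: Y = KS⁻¹.
S has determinant -4; S⁻¹ = [[-1/2, -1/4], [-3/2, -1/4]].
Y = KS⁻¹ = [[18, -10], [-15, 3], [38, -14]] · [[-1/2, -1/4], [-3/2, -1/4]] = [[6, -2], [3, 3], [2, -6]].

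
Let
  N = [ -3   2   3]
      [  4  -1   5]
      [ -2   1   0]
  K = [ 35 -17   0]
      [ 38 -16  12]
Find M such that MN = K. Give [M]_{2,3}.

2

N is on the right of M, so right-multiply by N⁻¹: M = KN⁻¹.
N has determinant 1; N⁻¹ = [[-5, 3, 13], [-10, 6, 27], [2, -1, -5]].
M = KN⁻¹ = [[35, -17, 0], [38, -16, 12]] · [[-5, 3, 13], [-10, 6, 27], [2, -1, -5]] = [[-5, 3, -4], [-6, 6, 2]].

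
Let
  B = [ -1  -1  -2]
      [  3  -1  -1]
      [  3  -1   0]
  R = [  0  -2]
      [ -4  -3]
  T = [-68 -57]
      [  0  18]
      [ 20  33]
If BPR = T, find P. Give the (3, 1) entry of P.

0

Left-multiply by B⁻¹ and right-multiply by R⁻¹: P = B⁻¹TR⁻¹.
det B = 4; the adjugate gives B⁻¹ = [[-1/4, 1/2, -1/4], [-3/4, 3/2, -7/4], [0, -1, 1]].
det R = -8, so R⁻¹ = [[3/8, -1/4], [-1/2, 0]].
B⁻¹T = [[12, 15], [16, 12], [20, 15]].
P = (B⁻¹T)R⁻¹ = [[-3, -3], [0, -4], [0, -5]].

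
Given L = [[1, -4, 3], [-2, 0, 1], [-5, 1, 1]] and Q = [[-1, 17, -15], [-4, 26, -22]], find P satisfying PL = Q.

Since L sits to the right of P, P = QL⁻¹.
det L = 5; the adjugate gives L⁻¹ = [[-1/5, 7/5, -4/5], [-3/5, 16/5, -7/5], [-2/5, 19/5, -8/5]].
P = QL⁻¹ = [[-1, 17, -15], [-4, 26, -22]] · [[-1/5, 7/5, -4/5], [-3/5, 16/5, -7/5], [-2/5, 19/5, -8/5]] = [[-4, -4, 1], [-6, -6, 2]].

P = [[-4, -4, 1], [-6, -6, 2]]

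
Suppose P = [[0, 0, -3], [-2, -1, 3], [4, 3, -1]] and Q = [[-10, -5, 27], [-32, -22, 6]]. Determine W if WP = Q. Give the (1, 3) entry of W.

Since P sits to the right of W, W = QP⁻¹.
det P = 6, so P⁻¹ = [[-4/3, -3/2, -1/2], [5/3, 2, 1], [-1/3, 0, 0]].
W = QP⁻¹ = [[-10, -5, 27], [-32, -22, 6]] · [[-4/3, -3/2, -1/2], [5/3, 2, 1], [-1/3, 0, 0]] = [[-4, 5, 0], [4, 4, -6]].

0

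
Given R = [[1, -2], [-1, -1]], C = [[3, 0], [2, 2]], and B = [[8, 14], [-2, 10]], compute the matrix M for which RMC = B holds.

Isolating M: multiply by R⁻¹ from the left and C⁻¹ from the right, so M = R⁻¹BC⁻¹.
R has determinant -3; R⁻¹ = [[1/3, -2/3], [-1/3, -1/3]].
det C = 6; the adjugate gives C⁻¹ = [[1/3, 0], [-1/3, 1/2]].
R⁻¹B = [[4, -2], [-2, -8]].
M = (R⁻¹B)C⁻¹ = [[2, -1], [2, -4]].

M = [[2, -1], [2, -4]]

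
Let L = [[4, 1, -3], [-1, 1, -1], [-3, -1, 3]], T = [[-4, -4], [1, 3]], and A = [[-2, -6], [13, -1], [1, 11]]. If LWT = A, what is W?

W = [[1, 3], [-4, 1], [0, 5]]

Isolating W: multiply by L⁻¹ from the left and T⁻¹ from the right, so W = L⁻¹AT⁻¹.
L has determinant 2; L⁻¹ = [[1, 0, 1], [3, 3/2, 7/2], [2, 1/2, 5/2]].
T has determinant -8; T⁻¹ = [[-3/8, -1/2], [1/8, 1/2]].
L⁻¹A = [[-1, 5], [17, 19], [5, 15]].
W = (L⁻¹A)T⁻¹ = [[1, 3], [-4, 1], [0, 5]].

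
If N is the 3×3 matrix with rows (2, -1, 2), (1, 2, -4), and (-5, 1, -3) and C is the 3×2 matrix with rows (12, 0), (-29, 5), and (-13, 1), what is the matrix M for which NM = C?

M = [[-1, 1], [-6, -6], [4, -4]]

Left-multiplying both sides by N⁻¹ gives M = N⁻¹C.
N has determinant -5; N⁻¹ = [[2/5, 1/5, 0], [-23/5, -4/5, -2], [-11/5, -3/5, -1]].
M = N⁻¹C = [[2/5, 1/5, 0], [-23/5, -4/5, -2], [-11/5, -3/5, -1]] · [[12, 0], [-29, 5], [-13, 1]] = [[-1, 1], [-6, -6], [4, -4]].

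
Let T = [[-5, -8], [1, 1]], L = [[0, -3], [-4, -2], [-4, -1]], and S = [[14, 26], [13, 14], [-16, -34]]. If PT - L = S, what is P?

PT = S + L = [[14, 23], [9, 12], [-20, -35]].
T is on the right of P, so right-multiply by T⁻¹: P = (S + L)T⁻¹.
T has determinant 3; T⁻¹ = [[1/3, 8/3], [-1/3, -5/3]].
P = (S + L)T⁻¹ = [[-3, -1], [-1, 4], [5, 5]].

P = [[-3, -1], [-1, 4], [5, 5]]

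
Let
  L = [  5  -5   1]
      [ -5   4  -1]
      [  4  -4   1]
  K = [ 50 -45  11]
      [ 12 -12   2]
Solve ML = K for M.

M = [[1, -5, 5], [4, 0, -2]]

L is on the right of M, so right-multiply by L⁻¹: M = KL⁻¹.
det L = -1, so L⁻¹ = [[0, -1, -1], [-1, -1, 0], [-4, 0, 5]].
M = KL⁻¹ = [[50, -45, 11], [12, -12, 2]] · [[0, -1, -1], [-1, -1, 0], [-4, 0, 5]] = [[1, -5, 5], [4, 0, -2]].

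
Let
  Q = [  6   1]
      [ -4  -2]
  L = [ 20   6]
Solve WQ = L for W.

W = [[2, -2]]

Q is on the right of W, so right-multiply by Q⁻¹: W = LQ⁻¹.
det Q = -8; the adjugate gives Q⁻¹ = [[1/4, 1/8], [-1/2, -3/4]].
W = LQ⁻¹ = [[20, 6]] · [[1/4, 1/8], [-1/2, -3/4]] = [[2, -2]].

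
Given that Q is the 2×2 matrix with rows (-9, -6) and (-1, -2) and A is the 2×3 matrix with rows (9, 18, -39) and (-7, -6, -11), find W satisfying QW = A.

Left-multiplying both sides by Q⁻¹ gives W = Q⁻¹A.
det Q = 12, so Q⁻¹ = [[-1/6, 1/2], [1/12, -3/4]].
W = Q⁻¹A = [[-1/6, 1/2], [1/12, -3/4]] · [[9, 18, -39], [-7, -6, -11]] = [[-5, -6, 1], [6, 6, 5]].

W = [[-5, -6, 1], [6, 6, 5]]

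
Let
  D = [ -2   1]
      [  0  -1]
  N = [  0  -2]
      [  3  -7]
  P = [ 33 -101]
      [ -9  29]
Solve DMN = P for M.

M = [[-4, -4], [4, 3]]

Left-multiply by D⁻¹ and right-multiply by N⁻¹: M = D⁻¹PN⁻¹.
det D = 2, so D⁻¹ = [[-1/2, -1/2], [0, -1]].
det N = 6, so N⁻¹ = [[-7/6, 1/3], [-1/2, 0]].
D⁻¹P = [[-12, 36], [9, -29]].
M = (D⁻¹P)N⁻¹ = [[-4, -4], [4, 3]].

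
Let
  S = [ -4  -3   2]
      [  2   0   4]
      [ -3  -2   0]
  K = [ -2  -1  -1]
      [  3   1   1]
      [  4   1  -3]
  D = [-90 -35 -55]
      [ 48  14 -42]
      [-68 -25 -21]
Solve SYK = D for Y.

Isolating Y: multiply by S⁻¹ from the left and K⁻¹ from the right, so Y = S⁻¹DK⁻¹.
det S = -4; the adjugate gives S⁻¹ = [[-2, 1, 3], [3, -3/2, -5], [1, -1/4, -3/2]].
K has determinant -4; K⁻¹ = [[1, 1, 0], [-13/4, -5/2, 1/4], [1/4, 1/2, -1/4]].
S⁻¹D = [[24, 9, 5], [-2, -1, 3], [0, -1, -13]].
Y = (S⁻¹D)K⁻¹ = [[-4, 4, 1], [2, 2, -1], [0, -4, 3]].

Y = [[-4, 4, 1], [2, 2, -1], [0, -4, 3]]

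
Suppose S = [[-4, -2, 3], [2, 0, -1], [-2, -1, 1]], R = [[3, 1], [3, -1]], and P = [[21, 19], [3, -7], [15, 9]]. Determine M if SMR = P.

M = [[-2, 1], [-4, -2], [-1, -2]]

Isolating M: multiply by S⁻¹ from the left and R⁻¹ from the right, so M = S⁻¹PR⁻¹.
S has determinant -2; S⁻¹ = [[1/2, 1/2, -1], [0, -1, -1], [1, 0, -2]].
det R = -6, so R⁻¹ = [[1/6, 1/6], [1/2, -1/2]].
S⁻¹P = [[-3, -3], [-18, -2], [-9, 1]].
M = (S⁻¹P)R⁻¹ = [[-2, 1], [-4, -2], [-1, -2]].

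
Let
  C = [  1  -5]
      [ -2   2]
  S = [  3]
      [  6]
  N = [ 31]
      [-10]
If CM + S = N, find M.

CM = N − S = [[28], [-16]].
C is on the left of M, so left-multiply by C⁻¹: M = C⁻¹(N − S).
det C = -8, so C⁻¹ = [[-1/4, -5/8], [-1/4, -1/8]].
M = C⁻¹(N − S) = [[3], [-5]].

M = [[3], [-5]]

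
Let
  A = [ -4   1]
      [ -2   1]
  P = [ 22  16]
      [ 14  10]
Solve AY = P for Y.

Since A multiplies Y on the left, Y = A⁻¹P.
det A = -2, so A⁻¹ = [[-1/2, 1/2], [-1, 2]].
Y = A⁻¹P = [[-1/2, 1/2], [-1, 2]] · [[22, 16], [14, 10]] = [[-4, -3], [6, 4]].

Y = [[-4, -3], [6, 4]]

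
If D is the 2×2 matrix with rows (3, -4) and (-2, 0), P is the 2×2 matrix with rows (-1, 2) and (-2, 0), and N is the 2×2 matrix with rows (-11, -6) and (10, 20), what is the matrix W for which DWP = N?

W = [[-5, 5], [-3, 2]]

Isolating W: multiply by D⁻¹ from the left and P⁻¹ from the right, so W = D⁻¹NP⁻¹.
D has determinant -8; D⁻¹ = [[0, -1/2], [-1/4, -3/8]].
det P = 4, so P⁻¹ = [[0, -1/2], [1/2, -1/4]].
D⁻¹N = [[-5, -10], [-1, -6]].
W = (D⁻¹N)P⁻¹ = [[-5, 5], [-3, 2]].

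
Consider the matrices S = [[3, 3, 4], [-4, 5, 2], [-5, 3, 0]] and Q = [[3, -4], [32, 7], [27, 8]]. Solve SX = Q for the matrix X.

X = [[-3, -1], [4, 1], [0, -1]]

S is on the left of X, so left-multiply by S⁻¹: X = S⁻¹Q.
det S = 4, so S⁻¹ = [[-3/2, 3, -7/2], [-5/2, 5, -11/2], [13/4, -6, 27/4]].
X = S⁻¹Q = [[-3/2, 3, -7/2], [-5/2, 5, -11/2], [13/4, -6, 27/4]] · [[3, -4], [32, 7], [27, 8]] = [[-3, -1], [4, 1], [0, -1]].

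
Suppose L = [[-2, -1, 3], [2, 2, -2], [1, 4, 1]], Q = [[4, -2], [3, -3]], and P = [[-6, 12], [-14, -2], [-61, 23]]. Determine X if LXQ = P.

X = [[1, -1], [-5, 2], [0, -2]]

Left-multiply by L⁻¹ and right-multiply by Q⁻¹: X = L⁻¹PQ⁻¹.
det L = 2, so L⁻¹ = [[5, 13/2, -2], [-2, -5/2, 1], [3, 7/2, -1]].
det Q = -6, so Q⁻¹ = [[1/2, -1/3], [1/2, -2/3]].
L⁻¹P = [[1, 1], [-14, 4], [-6, 6]].
X = (L⁻¹P)Q⁻¹ = [[1, -1], [-5, 2], [0, -2]].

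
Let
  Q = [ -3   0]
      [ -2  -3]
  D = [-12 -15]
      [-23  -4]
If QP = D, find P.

Since Q multiplies P on the left, P = Q⁻¹D.
det Q = 9, so Q⁻¹ = [[-1/3, 0], [2/9, -1/3]].
P = Q⁻¹D = [[-1/3, 0], [2/9, -1/3]] · [[-12, -15], [-23, -4]] = [[4, 5], [5, -2]].

P = [[4, 5], [5, -2]]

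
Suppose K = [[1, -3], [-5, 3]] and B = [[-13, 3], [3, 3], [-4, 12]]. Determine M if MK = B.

M = [[2, 3], [-2, -1], [-4, 0]]

Since K sits to the right of M, M = BK⁻¹.
K has determinant -12; K⁻¹ = [[-1/4, -1/4], [-5/12, -1/12]].
M = BK⁻¹ = [[-13, 3], [3, 3], [-4, 12]] · [[-1/4, -1/4], [-5/12, -1/12]] = [[2, 3], [-2, -1], [-4, 0]].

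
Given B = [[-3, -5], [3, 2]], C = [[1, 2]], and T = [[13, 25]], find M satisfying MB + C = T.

MB = T − C = [[12, 23]].
Since B sits to the right of M, M = (T − C)B⁻¹.
B has determinant 9; B⁻¹ = [[2/9, 5/9], [-1/3, -1/3]].
M = (T − C)B⁻¹ = [[-5, -1]].

M = [[-5, -1]]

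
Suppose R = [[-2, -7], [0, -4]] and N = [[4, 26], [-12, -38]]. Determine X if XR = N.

R is on the right of X, so right-multiply by R⁻¹: X = NR⁻¹.
det R = 8; the adjugate gives R⁻¹ = [[-1/2, 7/8], [0, -1/4]].
X = NR⁻¹ = [[4, 26], [-12, -38]] · [[-1/2, 7/8], [0, -1/4]] = [[-2, -3], [6, -1]].

X = [[-2, -3], [6, -1]]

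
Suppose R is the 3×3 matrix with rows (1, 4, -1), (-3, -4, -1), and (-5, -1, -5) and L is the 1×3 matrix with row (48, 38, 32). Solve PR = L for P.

P = [[3, -5, -6]]

R is on the right of P, so right-multiply by R⁻¹: P = LR⁻¹.
R has determinant -4; R⁻¹ = [[-19/4, -21/4, 2], [5/2, 5/2, -1], [17/4, 19/4, -2]].
P = LR⁻¹ = [[48, 38, 32]] · [[-19/4, -21/4, 2], [5/2, 5/2, -1], [17/4, 19/4, -2]] = [[3, -5, -6]].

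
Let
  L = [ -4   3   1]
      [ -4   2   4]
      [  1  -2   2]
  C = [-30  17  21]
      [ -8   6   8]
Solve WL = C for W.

L is on the right of W, so right-multiply by L⁻¹: W = CL⁻¹.
det L = -6; the adjugate gives L⁻¹ = [[-2, 4/3, -5/3], [-2, 3/2, -2], [-1, 5/6, -2/3]].
W = CL⁻¹ = [[-30, 17, 21], [-8, 6, 8]] · [[-2, 4/3, -5/3], [-2, 3/2, -2], [-1, 5/6, -2/3]] = [[5, 3, 2], [-4, 5, -4]].

W = [[5, 3, 2], [-4, 5, -4]]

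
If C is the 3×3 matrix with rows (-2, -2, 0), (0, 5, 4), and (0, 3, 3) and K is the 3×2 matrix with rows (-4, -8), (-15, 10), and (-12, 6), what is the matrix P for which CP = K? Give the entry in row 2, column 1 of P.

1

Left-multiplying both sides by C⁻¹ gives P = C⁻¹K.
det C = -6; the adjugate gives C⁻¹ = [[-1/2, -1, 4/3], [0, 1, -4/3], [0, -1, 5/3]].
P = C⁻¹K = [[-1/2, -1, 4/3], [0, 1, -4/3], [0, -1, 5/3]] · [[-4, -8], [-15, 10], [-12, 6]] = [[1, 2], [1, 2], [-5, 0]].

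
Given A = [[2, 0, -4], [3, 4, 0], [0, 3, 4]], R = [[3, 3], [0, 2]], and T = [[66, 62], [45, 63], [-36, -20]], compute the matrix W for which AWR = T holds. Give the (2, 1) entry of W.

0

Left-multiply by A⁻¹ and right-multiply by R⁻¹: W = A⁻¹TR⁻¹.
det A = -4; the adjugate gives A⁻¹ = [[-4, 3, -4], [3, -2, 3], [-9/4, 3/2, -2]].
det R = 6; the adjugate gives R⁻¹ = [[1/3, -1/2], [0, 1/2]].
A⁻¹T = [[15, 21], [0, 0], [-9, -5]].
W = (A⁻¹T)R⁻¹ = [[5, 3], [0, 0], [-3, 2]].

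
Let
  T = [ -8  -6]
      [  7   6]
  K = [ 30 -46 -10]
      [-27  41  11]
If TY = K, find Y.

Left-multiplying both sides by T⁻¹ gives Y = T⁻¹K.
det T = -6, so T⁻¹ = [[-1, -1], [7/6, 4/3]].
Y = T⁻¹K = [[-1, -1], [7/6, 4/3]] · [[30, -46, -10], [-27, 41, 11]] = [[-3, 5, -1], [-1, 1, 3]].

Y = [[-3, 5, -1], [-1, 1, 3]]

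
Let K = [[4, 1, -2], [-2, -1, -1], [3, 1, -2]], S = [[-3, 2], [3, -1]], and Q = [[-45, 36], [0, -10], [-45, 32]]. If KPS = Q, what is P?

P = [[4, 4], [3, -2], [-1, 4]]

P = K⁻¹QS⁻¹ (apply K⁻¹ on the left and S⁻¹ on the right).
det K = 3; the adjugate gives K⁻¹ = [[1, 0, -1], [-7/3, -2/3, 8/3], [1/3, -1/3, -2/3]].
det S = -3; the adjugate gives S⁻¹ = [[1/3, 2/3], [1, 1]].
K⁻¹Q = [[0, 4], [-15, 8], [15, -6]].
P = (K⁻¹Q)S⁻¹ = [[4, 4], [3, -2], [-1, 4]].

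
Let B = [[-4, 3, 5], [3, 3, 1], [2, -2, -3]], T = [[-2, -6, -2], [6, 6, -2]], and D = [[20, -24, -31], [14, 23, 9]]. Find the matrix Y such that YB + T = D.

Y = [[-4, 0, 3], [-1, 4, -4]]

YB = D − T = [[22, -18, -29], [8, 17, 11]].
B is on the right of Y, so right-multiply by B⁻¹: Y = (D − T)B⁻¹.
det B = 1; the adjugate gives B⁻¹ = [[-7, -1, -12], [11, 2, 19], [-12, -2, -21]].
Y = (D − T)B⁻¹ = [[-4, 0, 3], [-1, 4, -4]].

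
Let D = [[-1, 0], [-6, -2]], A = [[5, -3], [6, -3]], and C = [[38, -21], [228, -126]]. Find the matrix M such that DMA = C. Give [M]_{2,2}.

Left-multiply by D⁻¹ and right-multiply by A⁻¹: M = D⁻¹CA⁻¹.
det D = 2; the adjugate gives D⁻¹ = [[-1, 0], [3, -1/2]].
det A = 3, so A⁻¹ = [[-1, 1], [-2, 5/3]].
D⁻¹C = [[-38, 21], [0, 0]].
M = (D⁻¹C)A⁻¹ = [[-4, -3], [0, 0]].

0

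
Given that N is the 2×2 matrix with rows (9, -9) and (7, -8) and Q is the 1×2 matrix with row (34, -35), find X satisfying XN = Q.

X = [[3, 1]]

Right-multiplying both sides by N⁻¹ gives X = QN⁻¹.
det N = -9; the adjugate gives N⁻¹ = [[8/9, -1], [7/9, -1]].
X = QN⁻¹ = [[34, -35]] · [[8/9, -1], [7/9, -1]] = [[3, 1]].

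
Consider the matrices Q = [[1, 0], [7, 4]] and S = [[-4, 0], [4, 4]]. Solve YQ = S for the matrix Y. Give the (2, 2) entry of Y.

1

Since Q sits to the right of Y, Y = SQ⁻¹.
det Q = 4, so Q⁻¹ = [[1, 0], [-7/4, 1/4]].
Y = SQ⁻¹ = [[-4, 0], [4, 4]] · [[1, 0], [-7/4, 1/4]] = [[-4, 0], [-3, 1]].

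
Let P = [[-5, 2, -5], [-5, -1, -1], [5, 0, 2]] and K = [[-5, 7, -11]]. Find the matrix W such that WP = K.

Since P sits to the right of W, W = KP⁻¹.
det P = -5; the adjugate gives P⁻¹ = [[2/5, 4/5, 7/5], [-1, -3, -4], [-1, -2, -3]].
W = KP⁻¹ = [[-5, 7, -11]] · [[2/5, 4/5, 7/5], [-1, -3, -4], [-1, -2, -3]] = [[2, -3, -2]].

W = [[2, -3, -2]]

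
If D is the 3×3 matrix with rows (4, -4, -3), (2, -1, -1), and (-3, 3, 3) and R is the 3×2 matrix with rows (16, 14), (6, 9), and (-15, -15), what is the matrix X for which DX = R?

Left-multiplying both sides by D⁻¹ gives X = D⁻¹R.
det D = 3, so D⁻¹ = [[0, 1, 1/3], [-1, 1, -2/3], [1, 0, 4/3]].
X = D⁻¹R = [[0, 1, 1/3], [-1, 1, -2/3], [1, 0, 4/3]] · [[16, 14], [6, 9], [-15, -15]] = [[1, 4], [0, 5], [-4, -6]].

X = [[1, 4], [0, 5], [-4, -6]]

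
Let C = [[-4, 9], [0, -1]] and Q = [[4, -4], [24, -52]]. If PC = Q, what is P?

Since C sits to the right of P, P = QC⁻¹.
C has determinant 4; C⁻¹ = [[-1/4, -9/4], [0, -1]].
P = QC⁻¹ = [[4, -4], [24, -52]] · [[-1/4, -9/4], [0, -1]] = [[-1, -5], [-6, -2]].

P = [[-1, -5], [-6, -2]]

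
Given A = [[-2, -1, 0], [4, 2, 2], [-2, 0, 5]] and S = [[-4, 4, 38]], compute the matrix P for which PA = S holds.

P = [[4, 4, 6]]

Since A sits to the right of P, P = SA⁻¹.
det A = 4, so A⁻¹ = [[5/2, 5/4, -1/2], [-6, -5/2, 1], [1, 1/2, 0]].
P = SA⁻¹ = [[-4, 4, 38]] · [[5/2, 5/4, -1/2], [-6, -5/2, 1], [1, 1/2, 0]] = [[4, 4, 6]].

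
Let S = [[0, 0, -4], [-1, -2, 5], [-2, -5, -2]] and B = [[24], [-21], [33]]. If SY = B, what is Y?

S is on the left of Y, so left-multiply by S⁻¹: Y = S⁻¹B.
det S = -4; the adjugate gives S⁻¹ = [[-29/4, -5, 2], [3, 2, -1], [-1/4, 0, 0]].
Y = S⁻¹B = [[-29/4, -5, 2], [3, 2, -1], [-1/4, 0, 0]] · [[24], [-21], [33]] = [[-3], [-3], [-6]].

Y = [[-3], [-3], [-6]]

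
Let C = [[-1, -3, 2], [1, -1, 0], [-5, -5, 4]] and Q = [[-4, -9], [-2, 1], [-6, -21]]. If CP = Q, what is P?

Left-multiplying both sides by C⁻¹ gives P = C⁻¹Q.
det C = -4, so C⁻¹ = [[1, -1/2, -1/2], [1, -3/2, -1/2], [5/2, -5/2, -1]].
P = C⁻¹Q = [[1, -1/2, -1/2], [1, -3/2, -1/2], [5/2, -5/2, -1]] · [[-4, -9], [-2, 1], [-6, -21]] = [[0, 1], [2, 0], [1, -4]].

P = [[0, 1], [2, 0], [1, -4]]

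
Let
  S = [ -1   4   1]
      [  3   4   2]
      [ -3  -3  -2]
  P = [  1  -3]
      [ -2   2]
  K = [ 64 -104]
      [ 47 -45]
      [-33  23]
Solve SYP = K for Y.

Y = [[-5, 0], [4, -5], [-1, -2]]

Y = S⁻¹KP⁻¹ (apply S⁻¹ on the left and P⁻¹ on the right).
det S = 5, so S⁻¹ = [[-2/5, 1, 4/5], [0, 1, 1], [3/5, -3, -16/5]].
P has determinant -4; P⁻¹ = [[-1/2, -3/4], [-1/2, -1/4]].
S⁻¹K = [[-5, 15], [14, -22], [3, -1]].
Y = (S⁻¹K)P⁻¹ = [[-5, 0], [4, -5], [-1, -2]].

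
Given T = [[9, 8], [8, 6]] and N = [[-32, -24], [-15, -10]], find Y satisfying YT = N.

T is on the right of Y, so right-multiply by T⁻¹: Y = NT⁻¹.
T has determinant -10; T⁻¹ = [[-3/5, 4/5], [4/5, -9/10]].
Y = NT⁻¹ = [[-32, -24], [-15, -10]] · [[-3/5, 4/5], [4/5, -9/10]] = [[0, -4], [1, -3]].

Y = [[0, -4], [1, -3]]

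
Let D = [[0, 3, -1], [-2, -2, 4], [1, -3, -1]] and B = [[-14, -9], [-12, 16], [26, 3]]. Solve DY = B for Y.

Y = [[4, 0], [-6, -2], [-4, 3]]

Left-multiplying both sides by D⁻¹ gives Y = D⁻¹B.
det D = -2; the adjugate gives D⁻¹ = [[-7, -3, -5], [-1, -1/2, -1], [-4, -3/2, -3]].
Y = D⁻¹B = [[-7, -3, -5], [-1, -1/2, -1], [-4, -3/2, -3]] · [[-14, -9], [-12, 16], [26, 3]] = [[4, 0], [-6, -2], [-4, 3]].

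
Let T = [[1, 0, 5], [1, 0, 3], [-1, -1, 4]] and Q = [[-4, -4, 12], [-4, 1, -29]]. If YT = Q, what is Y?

Right-multiplying both sides by T⁻¹ gives Y = QT⁻¹.
det T = -2, so T⁻¹ = [[-3/2, 5/2, 0], [7/2, -9/2, -1], [1/2, -1/2, 0]].
Y = QT⁻¹ = [[-4, -4, 12], [-4, 1, -29]] · [[-3/2, 5/2, 0], [7/2, -9/2, -1], [1/2, -1/2, 0]] = [[-2, 2, 4], [-5, 0, -1]].

Y = [[-2, 2, 4], [-5, 0, -1]]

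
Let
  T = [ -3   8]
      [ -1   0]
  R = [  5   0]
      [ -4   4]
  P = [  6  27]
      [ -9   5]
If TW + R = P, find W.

W = [[5, -1], [2, 3]]

TW = P − R = [[1, 27], [-5, 1]].
T is on the left of W, so left-multiply by T⁻¹: W = T⁻¹(P − R).
det T = 8; the adjugate gives T⁻¹ = [[0, -1], [1/8, -3/8]].
W = T⁻¹(P − R) = [[5, -1], [2, 3]].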